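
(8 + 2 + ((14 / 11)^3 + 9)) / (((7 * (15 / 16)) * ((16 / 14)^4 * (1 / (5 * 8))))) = 9615319 / 127776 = 75.25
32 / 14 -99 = -677 / 7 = -96.71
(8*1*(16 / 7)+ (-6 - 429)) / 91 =-2917 / 637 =-4.58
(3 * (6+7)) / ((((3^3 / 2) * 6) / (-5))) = -65 / 27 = -2.41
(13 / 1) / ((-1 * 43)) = -13 / 43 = -0.30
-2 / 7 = -0.29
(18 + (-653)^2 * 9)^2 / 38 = 14727933614601 / 38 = 387577200384.24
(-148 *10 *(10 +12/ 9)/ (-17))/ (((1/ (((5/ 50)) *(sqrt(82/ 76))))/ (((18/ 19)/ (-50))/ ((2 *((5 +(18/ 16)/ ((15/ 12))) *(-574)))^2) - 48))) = -12900398193199 *sqrt(1558)/ 103508262529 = -4919.40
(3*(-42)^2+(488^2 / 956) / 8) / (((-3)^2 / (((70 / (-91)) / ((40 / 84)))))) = -8905610 / 9321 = -955.44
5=5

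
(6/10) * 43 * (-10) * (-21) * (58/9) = 34916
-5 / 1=-5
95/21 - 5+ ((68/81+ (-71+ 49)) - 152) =-98452/567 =-173.64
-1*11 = -11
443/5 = 88.60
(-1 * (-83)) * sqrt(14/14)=83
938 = 938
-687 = -687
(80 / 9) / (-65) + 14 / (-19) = -1942 / 2223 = -0.87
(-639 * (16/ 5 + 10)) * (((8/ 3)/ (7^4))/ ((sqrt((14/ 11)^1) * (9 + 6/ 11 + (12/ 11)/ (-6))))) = -618552 * sqrt(154)/ 8655605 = -0.89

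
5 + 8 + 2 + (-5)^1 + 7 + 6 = 23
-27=-27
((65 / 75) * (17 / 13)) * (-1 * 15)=-17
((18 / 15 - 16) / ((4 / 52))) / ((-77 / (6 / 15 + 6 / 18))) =962 / 525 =1.83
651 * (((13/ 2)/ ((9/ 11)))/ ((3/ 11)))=341341/ 18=18963.39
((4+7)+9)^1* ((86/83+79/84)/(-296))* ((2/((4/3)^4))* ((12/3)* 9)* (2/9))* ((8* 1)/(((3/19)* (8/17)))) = -200306835/2751616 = -72.80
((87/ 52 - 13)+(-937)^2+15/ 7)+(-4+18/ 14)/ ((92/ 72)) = 7350261795/ 8372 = 877957.69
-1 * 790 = -790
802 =802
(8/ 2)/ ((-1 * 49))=-4/ 49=-0.08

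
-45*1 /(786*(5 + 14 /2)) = -5 /1048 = -0.00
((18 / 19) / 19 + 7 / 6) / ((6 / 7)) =18445 / 12996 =1.42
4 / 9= 0.44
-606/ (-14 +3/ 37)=22422/ 515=43.54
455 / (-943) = -455 / 943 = -0.48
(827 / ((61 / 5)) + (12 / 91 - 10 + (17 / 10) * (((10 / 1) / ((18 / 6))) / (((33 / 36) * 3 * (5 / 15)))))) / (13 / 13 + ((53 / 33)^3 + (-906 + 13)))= -12787185015 / 177115351777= -0.07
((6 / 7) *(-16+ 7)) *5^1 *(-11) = 2970 / 7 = 424.29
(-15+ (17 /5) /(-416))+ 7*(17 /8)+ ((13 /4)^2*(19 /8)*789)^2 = 417203529681841 /1064960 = 391755117.26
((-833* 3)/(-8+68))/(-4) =833/80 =10.41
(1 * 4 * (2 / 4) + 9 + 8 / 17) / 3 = 65 / 17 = 3.82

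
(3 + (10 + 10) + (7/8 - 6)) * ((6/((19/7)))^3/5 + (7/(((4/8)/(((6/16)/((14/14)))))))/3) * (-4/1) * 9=-690368679/274360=-2516.29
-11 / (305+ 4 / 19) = -209 / 5799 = -0.04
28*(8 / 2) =112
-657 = -657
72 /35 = 2.06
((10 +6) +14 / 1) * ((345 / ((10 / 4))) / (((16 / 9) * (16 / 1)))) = 145.55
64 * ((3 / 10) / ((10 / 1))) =48 / 25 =1.92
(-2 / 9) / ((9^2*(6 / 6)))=-2 / 729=-0.00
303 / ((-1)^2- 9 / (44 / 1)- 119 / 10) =-66660 / 2443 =-27.29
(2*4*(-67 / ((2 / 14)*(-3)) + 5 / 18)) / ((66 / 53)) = 298814 / 297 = 1006.11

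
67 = 67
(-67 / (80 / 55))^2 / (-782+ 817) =543169 / 8960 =60.62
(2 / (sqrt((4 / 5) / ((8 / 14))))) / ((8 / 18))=9 * sqrt(35) / 14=3.80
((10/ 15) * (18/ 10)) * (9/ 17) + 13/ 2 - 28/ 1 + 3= -3037/ 170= -17.86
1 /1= 1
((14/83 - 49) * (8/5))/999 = -10808/138195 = -0.08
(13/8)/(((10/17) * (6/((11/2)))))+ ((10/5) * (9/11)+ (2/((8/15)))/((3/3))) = 83621/10560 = 7.92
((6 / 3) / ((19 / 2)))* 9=1.89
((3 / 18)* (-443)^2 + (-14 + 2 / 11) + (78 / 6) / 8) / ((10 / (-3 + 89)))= 371164691 / 1320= 281185.37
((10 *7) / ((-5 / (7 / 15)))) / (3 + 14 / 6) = -49 / 40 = -1.22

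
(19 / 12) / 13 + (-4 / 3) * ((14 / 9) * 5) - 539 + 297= -252.25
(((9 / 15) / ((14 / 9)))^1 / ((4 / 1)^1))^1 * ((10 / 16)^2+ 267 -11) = 443043 / 17920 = 24.72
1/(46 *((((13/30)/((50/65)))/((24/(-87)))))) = -1200/112723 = -0.01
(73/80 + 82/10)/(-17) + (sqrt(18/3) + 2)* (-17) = -17* sqrt(6)-46969/1360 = -76.18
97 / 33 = 2.94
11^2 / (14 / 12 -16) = -726 / 89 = -8.16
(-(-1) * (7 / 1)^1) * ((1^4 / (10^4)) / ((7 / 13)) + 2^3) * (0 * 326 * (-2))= 0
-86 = -86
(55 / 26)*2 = 55 / 13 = 4.23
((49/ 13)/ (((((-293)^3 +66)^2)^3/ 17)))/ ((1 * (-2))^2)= 833/ 13170846031171776805956542417256475889158469332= 0.00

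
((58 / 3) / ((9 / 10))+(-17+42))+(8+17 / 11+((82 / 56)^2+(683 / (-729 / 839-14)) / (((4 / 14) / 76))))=-35323544066941 / 2904778800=-12160.49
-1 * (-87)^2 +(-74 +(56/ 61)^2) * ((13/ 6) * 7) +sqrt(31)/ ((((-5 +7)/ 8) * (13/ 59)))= -96878666/ 11163 +236 * sqrt(31)/ 13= -8577.47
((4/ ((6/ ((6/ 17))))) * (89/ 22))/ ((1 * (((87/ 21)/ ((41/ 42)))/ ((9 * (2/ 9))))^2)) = 299218/ 1415403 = 0.21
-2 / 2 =-1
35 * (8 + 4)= 420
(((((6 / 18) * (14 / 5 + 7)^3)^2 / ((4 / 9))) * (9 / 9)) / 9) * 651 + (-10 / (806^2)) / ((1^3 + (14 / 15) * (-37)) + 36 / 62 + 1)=29225030931564366313 / 1824399890625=16018983.05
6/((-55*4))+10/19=1043/2090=0.50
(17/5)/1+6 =47/5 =9.40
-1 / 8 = -0.12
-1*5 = -5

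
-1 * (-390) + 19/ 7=2749/ 7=392.71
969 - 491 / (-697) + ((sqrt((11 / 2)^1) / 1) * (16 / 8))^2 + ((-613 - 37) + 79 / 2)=381.20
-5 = -5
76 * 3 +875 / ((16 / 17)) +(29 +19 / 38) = 18995 / 16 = 1187.19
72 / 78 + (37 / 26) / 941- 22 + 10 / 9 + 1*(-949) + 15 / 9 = -967.30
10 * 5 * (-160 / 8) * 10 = -10000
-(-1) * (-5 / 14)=-5 / 14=-0.36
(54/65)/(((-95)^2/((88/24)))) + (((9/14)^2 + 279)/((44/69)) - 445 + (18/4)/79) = -2706492431017/399665266000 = -6.77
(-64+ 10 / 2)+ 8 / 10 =-291 / 5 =-58.20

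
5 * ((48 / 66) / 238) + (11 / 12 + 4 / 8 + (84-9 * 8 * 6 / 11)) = 725069 / 15708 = 46.16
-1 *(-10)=10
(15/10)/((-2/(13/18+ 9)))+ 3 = -103/24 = -4.29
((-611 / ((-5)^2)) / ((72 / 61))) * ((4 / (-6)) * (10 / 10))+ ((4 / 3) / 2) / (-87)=1080259 / 78300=13.80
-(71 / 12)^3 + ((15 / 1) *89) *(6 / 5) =2410345 / 1728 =1394.88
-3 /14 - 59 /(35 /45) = -1065 /14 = -76.07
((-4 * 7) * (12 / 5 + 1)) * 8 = -761.60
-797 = -797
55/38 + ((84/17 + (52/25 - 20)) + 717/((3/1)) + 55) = 4561867/16150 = 282.47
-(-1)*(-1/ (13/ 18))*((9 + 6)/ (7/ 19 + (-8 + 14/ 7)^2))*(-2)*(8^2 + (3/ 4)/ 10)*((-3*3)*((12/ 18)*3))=-11833371/ 8983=-1317.31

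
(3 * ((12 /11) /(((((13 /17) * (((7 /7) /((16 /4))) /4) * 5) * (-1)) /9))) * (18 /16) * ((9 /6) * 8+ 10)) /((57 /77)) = -5089392 /1235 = -4120.97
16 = 16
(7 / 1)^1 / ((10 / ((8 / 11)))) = 28 / 55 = 0.51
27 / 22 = 1.23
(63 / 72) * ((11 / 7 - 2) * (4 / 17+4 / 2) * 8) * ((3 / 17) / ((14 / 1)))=-171 / 2023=-0.08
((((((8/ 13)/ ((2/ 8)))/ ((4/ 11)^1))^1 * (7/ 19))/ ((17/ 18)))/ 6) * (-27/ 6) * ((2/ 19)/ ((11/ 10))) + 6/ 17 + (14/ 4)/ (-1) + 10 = 1063229/ 159562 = 6.66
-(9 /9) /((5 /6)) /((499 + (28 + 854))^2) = -6 /9535805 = -0.00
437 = 437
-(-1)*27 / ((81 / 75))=25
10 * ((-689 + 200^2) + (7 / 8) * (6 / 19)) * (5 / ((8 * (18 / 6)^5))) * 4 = 74691425 / 18468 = 4044.37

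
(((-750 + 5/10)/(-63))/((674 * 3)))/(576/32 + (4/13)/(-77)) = 214357/655637544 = 0.00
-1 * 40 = -40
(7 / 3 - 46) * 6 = -262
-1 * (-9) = 9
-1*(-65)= 65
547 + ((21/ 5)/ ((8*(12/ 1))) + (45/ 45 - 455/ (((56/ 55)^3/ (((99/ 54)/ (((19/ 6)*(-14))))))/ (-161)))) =-11067813271/ 4766720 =-2321.89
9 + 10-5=14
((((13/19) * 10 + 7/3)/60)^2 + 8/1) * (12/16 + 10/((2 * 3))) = 2721497141/140356800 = 19.39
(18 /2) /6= 3 /2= 1.50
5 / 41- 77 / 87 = -0.76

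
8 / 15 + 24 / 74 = 476 / 555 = 0.86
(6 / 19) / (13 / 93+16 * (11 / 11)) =0.02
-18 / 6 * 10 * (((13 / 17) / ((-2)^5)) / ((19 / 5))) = 975 / 5168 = 0.19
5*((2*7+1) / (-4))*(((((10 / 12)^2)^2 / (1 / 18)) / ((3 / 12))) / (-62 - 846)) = 15625 / 21792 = 0.72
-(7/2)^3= -42.88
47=47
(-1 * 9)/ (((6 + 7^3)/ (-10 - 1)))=99/ 349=0.28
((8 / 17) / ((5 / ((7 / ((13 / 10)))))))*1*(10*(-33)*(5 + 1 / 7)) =-190080 / 221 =-860.09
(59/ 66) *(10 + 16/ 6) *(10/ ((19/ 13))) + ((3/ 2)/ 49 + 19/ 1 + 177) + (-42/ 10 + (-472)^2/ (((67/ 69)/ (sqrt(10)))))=13064003/ 48510 + 15372096 *sqrt(10)/ 67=725804.17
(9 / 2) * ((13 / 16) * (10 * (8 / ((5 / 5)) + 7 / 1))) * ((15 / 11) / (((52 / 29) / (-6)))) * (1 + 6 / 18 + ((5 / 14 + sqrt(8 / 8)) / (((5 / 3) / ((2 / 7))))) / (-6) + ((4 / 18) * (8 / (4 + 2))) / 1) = -137331675 / 34496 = -3981.09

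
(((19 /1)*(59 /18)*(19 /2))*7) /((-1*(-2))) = 149093 /72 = 2070.74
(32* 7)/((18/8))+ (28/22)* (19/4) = 20909/198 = 105.60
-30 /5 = -6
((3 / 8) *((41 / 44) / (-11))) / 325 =-0.00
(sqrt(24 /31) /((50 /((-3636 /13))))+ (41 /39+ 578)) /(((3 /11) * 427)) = 248413 /49959 - 13332 * sqrt(186) /4302025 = 4.93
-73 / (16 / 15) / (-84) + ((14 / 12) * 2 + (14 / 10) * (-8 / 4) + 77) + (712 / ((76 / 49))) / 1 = 68487641 / 127680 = 536.40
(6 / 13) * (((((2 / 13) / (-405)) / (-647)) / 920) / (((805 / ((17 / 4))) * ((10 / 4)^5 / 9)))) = 68 / 474488823046875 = 0.00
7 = 7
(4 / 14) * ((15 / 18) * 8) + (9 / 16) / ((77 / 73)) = 9011 / 3696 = 2.44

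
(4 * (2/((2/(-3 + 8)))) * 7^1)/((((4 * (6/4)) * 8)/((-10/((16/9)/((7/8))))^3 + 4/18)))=-9827250545/28311552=-347.11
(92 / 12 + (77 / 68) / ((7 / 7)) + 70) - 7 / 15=26633 / 340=78.33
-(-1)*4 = 4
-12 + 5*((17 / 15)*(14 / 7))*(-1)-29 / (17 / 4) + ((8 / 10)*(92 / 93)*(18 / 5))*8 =-291086 / 39525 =-7.36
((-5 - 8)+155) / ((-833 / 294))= -852 / 17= -50.12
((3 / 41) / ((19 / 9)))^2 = 729 / 606841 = 0.00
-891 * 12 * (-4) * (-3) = -128304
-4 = -4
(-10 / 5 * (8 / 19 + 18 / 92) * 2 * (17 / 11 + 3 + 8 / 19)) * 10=-1017240 / 8303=-122.51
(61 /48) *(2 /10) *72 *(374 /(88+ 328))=16.45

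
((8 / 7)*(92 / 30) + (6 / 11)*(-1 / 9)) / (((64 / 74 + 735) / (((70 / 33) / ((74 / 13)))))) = 5746 / 3294467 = 0.00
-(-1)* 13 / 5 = 13 / 5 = 2.60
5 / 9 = 0.56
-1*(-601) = 601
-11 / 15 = -0.73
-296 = -296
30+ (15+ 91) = 136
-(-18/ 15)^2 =-36/ 25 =-1.44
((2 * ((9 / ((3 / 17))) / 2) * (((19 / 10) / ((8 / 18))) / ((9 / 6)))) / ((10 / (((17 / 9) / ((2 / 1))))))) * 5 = 5491 / 80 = 68.64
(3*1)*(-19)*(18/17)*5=-5130/17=-301.76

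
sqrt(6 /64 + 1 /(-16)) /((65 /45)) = 9 * sqrt(2) /104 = 0.12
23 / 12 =1.92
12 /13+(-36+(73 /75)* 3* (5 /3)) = -5891 /195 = -30.21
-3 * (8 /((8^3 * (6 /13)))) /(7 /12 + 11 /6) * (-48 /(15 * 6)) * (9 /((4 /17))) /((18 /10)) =221 /464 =0.48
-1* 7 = -7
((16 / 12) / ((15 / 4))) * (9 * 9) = 144 / 5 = 28.80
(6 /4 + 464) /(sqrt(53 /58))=931 * sqrt(3074) /106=486.96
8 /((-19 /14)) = -112 /19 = -5.89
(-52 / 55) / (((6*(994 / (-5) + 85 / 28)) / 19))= 13832 / 904431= 0.02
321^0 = 1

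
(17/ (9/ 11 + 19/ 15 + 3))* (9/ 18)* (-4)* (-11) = 61710/ 839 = 73.55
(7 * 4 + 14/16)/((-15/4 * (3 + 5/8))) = -308/145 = -2.12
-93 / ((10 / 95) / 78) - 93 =-69006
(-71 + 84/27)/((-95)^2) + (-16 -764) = -63356111/81225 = -780.01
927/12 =309/4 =77.25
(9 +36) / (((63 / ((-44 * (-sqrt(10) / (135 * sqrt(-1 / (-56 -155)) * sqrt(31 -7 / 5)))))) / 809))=88990 * sqrt(15614) / 6993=1590.14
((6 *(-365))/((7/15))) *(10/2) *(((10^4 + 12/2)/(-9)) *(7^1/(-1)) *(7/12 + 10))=-5797851625/3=-1932617208.33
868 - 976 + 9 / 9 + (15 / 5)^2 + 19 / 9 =-863 / 9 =-95.89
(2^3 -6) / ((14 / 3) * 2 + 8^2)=3 / 110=0.03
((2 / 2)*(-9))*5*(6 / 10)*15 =-405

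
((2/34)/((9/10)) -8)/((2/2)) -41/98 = -125245/14994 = -8.35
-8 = -8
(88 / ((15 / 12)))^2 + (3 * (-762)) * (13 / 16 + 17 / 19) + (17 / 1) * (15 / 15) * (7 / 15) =12099389 / 11400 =1061.35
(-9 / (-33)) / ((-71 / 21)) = -63 / 781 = -0.08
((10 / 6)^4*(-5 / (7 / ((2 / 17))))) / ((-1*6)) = 3125 / 28917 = 0.11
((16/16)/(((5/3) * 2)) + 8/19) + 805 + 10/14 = 1072559/1330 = 806.44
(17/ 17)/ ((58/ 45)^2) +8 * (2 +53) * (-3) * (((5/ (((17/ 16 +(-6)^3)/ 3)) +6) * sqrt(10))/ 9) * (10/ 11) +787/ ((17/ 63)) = 166824909/ 57188 -2719200 * sqrt(10)/ 3439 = 416.73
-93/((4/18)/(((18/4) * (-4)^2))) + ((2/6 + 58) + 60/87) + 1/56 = -30072.96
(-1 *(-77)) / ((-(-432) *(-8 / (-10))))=385 / 1728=0.22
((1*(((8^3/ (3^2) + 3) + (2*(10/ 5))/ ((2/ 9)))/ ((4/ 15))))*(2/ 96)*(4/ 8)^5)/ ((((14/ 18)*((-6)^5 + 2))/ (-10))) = 17525/ 55724032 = 0.00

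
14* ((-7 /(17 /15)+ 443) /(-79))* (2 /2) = -1316 /17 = -77.41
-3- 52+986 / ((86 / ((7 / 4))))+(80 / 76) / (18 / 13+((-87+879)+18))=-301057747 / 8617716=-34.93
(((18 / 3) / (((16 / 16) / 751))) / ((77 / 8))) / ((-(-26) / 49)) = 126168 / 143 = 882.29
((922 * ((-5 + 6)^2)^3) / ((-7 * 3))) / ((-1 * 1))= 922 / 21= 43.90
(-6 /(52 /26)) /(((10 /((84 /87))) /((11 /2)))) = -231 /145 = -1.59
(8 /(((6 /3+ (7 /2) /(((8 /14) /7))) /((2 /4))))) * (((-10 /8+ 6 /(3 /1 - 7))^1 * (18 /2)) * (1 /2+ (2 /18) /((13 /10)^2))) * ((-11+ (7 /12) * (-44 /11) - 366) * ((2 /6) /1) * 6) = 172347824 /182013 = 946.90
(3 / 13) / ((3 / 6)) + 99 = 1293 / 13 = 99.46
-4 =-4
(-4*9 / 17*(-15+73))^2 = 4359744 / 289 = 15085.62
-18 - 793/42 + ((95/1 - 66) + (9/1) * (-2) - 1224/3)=-18223/42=-433.88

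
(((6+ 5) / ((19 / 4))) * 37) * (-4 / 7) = -6512 / 133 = -48.96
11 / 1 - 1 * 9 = 2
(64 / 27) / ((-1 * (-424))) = 8 / 1431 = 0.01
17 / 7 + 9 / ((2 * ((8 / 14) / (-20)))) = -2171 / 14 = -155.07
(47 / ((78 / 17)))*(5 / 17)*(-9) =-705 / 26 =-27.12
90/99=10/11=0.91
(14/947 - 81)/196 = -76693/185612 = -0.41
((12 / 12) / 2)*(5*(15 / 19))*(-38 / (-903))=25 / 301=0.08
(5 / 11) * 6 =30 / 11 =2.73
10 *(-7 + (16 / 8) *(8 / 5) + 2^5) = 282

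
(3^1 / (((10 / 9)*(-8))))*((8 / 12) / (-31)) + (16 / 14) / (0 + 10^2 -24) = 3677 / 164920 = 0.02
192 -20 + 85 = 257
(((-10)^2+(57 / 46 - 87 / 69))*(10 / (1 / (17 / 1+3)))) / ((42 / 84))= 919800 / 23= 39991.30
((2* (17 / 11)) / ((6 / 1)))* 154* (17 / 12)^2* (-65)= -10349.14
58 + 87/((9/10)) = 464/3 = 154.67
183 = 183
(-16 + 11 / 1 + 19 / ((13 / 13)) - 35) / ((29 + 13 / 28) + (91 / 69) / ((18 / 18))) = -40572 / 59473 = -0.68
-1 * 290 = -290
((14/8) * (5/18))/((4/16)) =35/18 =1.94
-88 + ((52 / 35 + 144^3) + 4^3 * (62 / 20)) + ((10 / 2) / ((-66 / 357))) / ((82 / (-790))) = 94279272987 / 31570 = 2986356.45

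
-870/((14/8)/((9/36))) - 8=-926/7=-132.29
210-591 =-381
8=8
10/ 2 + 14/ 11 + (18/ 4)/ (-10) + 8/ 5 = 1633/ 220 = 7.42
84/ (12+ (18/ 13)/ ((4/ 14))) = 364/ 73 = 4.99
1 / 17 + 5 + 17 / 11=1235 / 187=6.60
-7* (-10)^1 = 70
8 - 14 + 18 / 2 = 3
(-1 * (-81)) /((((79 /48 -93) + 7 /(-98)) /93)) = -2531088 /30719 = -82.39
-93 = -93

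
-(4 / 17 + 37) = -633 / 17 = -37.24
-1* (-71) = 71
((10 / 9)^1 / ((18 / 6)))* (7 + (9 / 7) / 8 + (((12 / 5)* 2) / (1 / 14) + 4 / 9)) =188509 / 6804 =27.71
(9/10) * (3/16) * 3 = 81/160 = 0.51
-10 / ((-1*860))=0.01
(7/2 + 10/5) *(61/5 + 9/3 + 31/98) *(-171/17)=-14301243/16660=-858.42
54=54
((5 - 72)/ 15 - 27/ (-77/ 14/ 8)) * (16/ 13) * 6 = 183776/ 715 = 257.03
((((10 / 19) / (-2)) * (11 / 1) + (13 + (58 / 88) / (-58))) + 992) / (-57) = -1675501 / 95304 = -17.58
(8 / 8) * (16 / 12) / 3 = 4 / 9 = 0.44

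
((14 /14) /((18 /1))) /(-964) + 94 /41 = 1631047 /711432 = 2.29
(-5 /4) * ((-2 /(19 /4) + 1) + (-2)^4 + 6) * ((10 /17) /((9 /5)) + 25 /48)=-1483625 /62016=-23.92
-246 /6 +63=22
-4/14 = -2/7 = -0.29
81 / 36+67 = 277 / 4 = 69.25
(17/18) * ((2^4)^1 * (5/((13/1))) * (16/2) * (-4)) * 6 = -43520/39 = -1115.90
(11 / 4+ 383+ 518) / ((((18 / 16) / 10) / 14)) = 337400 / 3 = 112466.67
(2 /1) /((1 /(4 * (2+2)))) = 32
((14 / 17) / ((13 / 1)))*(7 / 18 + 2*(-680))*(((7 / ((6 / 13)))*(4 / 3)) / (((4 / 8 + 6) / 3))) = -4796708 / 5967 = -803.87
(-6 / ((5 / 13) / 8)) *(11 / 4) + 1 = -1711 / 5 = -342.20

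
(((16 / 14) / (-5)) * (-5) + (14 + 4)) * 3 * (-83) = -33366 / 7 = -4766.57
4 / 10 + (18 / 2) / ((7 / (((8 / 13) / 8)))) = 227 / 455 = 0.50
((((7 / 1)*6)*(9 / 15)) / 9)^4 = 38416 / 625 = 61.47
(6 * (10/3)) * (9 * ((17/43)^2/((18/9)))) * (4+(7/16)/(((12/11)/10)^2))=33927155/59168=573.40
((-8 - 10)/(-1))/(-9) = -2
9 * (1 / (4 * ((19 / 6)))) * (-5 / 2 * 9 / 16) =-1215 / 1216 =-1.00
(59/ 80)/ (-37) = -59/ 2960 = -0.02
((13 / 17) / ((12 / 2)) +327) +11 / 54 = 150245 / 459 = 327.33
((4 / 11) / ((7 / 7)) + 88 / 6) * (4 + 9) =6448 / 33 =195.39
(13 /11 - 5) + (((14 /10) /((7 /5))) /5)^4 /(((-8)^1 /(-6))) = -104967 /27500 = -3.82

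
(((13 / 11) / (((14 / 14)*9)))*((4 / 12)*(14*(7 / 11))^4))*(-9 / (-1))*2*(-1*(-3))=2398157216 / 161051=14890.67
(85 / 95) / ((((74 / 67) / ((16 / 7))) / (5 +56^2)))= 28620792 / 4921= 5816.05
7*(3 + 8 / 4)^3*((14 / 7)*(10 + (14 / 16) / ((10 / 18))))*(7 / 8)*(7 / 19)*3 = 11910675 / 608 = 19589.93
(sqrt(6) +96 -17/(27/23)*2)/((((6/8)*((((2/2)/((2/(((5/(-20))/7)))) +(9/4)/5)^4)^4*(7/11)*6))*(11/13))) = 5301561569447926594273280000000000000000*sqrt(6)/19002399070817297569910537287889289 +9595826440700747135634636800000000000000000/513064774912067034387584506773010803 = 19386346.88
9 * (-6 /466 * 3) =-81 /233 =-0.35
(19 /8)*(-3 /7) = -57 /56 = -1.02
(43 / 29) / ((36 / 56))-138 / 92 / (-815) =982043 / 425430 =2.31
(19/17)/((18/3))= 19/102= 0.19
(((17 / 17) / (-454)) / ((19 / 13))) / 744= -13 / 6417744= -0.00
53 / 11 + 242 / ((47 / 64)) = 172859 / 517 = 334.35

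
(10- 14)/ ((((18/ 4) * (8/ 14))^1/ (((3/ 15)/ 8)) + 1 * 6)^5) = -16807/ 64226590127208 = -0.00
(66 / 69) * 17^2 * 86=546788 / 23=23773.39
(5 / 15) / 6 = 0.06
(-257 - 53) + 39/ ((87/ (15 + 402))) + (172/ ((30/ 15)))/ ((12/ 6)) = -2322/ 29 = -80.07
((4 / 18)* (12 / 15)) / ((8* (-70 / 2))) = -1 / 1575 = -0.00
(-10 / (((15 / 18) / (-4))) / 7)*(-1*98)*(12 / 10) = -806.40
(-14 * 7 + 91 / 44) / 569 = -4221 / 25036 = -0.17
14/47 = 0.30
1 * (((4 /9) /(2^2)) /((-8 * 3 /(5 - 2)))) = -0.01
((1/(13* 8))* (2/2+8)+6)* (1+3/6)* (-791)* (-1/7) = 214587/208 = 1031.67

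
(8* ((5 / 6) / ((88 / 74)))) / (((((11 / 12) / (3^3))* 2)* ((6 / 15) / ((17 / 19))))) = 424575 / 2299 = 184.68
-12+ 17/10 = -103/10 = -10.30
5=5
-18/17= -1.06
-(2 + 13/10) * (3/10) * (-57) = 5643/100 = 56.43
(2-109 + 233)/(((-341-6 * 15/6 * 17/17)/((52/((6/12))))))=-3276/89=-36.81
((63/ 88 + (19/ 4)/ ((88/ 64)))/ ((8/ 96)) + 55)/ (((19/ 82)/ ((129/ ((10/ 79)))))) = 965607441/ 2090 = 462013.13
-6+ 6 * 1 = 0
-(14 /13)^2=-196 /169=-1.16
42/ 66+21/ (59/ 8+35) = 1407/ 1243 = 1.13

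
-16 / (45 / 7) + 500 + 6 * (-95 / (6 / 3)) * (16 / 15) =8708 / 45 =193.51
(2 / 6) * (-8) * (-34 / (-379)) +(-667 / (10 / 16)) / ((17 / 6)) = -36425312 / 96645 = -376.90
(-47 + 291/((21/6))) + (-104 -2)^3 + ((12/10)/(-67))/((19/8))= -53064107871/44555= -1190979.86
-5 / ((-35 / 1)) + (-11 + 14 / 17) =-1194 / 119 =-10.03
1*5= 5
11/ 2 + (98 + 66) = 339/ 2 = 169.50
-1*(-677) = 677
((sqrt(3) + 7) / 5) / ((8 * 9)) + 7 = 7.02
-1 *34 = -34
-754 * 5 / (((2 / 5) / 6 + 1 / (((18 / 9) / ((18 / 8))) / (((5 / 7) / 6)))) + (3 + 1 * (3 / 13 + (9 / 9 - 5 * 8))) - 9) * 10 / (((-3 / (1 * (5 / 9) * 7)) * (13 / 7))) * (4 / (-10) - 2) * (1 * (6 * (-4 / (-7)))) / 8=591136000 / 973379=607.30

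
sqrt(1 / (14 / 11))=sqrt(154) / 14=0.89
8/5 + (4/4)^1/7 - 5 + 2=-1.26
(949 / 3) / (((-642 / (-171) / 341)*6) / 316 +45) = 485737109 / 69098856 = 7.03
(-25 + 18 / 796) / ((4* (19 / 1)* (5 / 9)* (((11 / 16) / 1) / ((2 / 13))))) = -0.13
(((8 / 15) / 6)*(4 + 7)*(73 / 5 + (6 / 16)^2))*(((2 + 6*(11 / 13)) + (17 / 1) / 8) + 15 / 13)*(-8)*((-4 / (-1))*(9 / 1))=-55882299 / 1300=-42986.38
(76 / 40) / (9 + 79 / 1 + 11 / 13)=247 / 11550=0.02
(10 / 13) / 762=0.00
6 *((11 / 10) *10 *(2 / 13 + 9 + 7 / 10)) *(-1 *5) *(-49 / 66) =2414.19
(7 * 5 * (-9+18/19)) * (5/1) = -26775/19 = -1409.21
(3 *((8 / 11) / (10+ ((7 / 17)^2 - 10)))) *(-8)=-55488 / 539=-102.95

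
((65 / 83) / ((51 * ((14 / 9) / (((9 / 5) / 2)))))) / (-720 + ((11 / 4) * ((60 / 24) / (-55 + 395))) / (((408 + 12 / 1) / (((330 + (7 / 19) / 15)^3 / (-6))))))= -23400987480000 / 2656167558908915209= -0.00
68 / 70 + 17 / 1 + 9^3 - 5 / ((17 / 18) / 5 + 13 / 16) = 741.98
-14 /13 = -1.08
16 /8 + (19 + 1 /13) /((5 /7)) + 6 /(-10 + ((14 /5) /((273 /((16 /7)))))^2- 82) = 159567496833 /5571009470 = 28.64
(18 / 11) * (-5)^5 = -56250 / 11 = -5113.64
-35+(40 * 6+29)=234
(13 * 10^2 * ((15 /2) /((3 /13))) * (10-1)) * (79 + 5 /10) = 30229875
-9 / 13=-0.69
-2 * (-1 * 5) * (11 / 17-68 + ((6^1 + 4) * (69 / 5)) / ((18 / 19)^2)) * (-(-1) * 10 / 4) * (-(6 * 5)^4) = -1749727941.18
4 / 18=2 / 9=0.22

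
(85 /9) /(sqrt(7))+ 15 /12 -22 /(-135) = 763 /540+ 85* sqrt(7) /63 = 4.98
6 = 6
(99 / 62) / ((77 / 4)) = 0.08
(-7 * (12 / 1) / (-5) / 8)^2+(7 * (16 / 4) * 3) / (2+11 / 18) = 171927 / 4700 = 36.58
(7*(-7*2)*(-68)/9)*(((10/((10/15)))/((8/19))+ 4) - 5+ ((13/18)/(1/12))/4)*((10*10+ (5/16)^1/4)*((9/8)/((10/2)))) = 314075153/512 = 613428.03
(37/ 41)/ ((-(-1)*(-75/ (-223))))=8251/ 3075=2.68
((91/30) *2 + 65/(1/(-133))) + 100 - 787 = -139889/15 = -9325.93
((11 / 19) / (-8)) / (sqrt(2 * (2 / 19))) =-11 * sqrt(19) / 304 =-0.16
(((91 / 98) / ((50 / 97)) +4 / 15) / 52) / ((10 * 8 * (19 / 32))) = 4343 / 5187000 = 0.00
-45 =-45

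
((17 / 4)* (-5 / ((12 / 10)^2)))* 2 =-2125 / 72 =-29.51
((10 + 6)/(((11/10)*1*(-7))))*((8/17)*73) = -93440/1309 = -71.38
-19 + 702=683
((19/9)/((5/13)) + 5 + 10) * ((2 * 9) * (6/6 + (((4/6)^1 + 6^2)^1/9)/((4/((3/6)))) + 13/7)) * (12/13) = 938596/819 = 1146.03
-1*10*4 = -40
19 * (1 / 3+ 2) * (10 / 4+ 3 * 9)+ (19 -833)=2963 / 6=493.83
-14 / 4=-7 / 2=-3.50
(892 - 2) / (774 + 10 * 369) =445 / 2232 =0.20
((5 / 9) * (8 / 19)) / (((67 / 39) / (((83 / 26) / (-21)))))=-1660 / 80199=-0.02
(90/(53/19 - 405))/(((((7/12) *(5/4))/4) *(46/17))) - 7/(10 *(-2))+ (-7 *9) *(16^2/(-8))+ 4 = 24852037227/12303620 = 2019.90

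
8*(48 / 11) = 384 / 11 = 34.91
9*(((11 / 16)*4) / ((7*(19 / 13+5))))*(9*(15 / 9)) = 6435 / 784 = 8.21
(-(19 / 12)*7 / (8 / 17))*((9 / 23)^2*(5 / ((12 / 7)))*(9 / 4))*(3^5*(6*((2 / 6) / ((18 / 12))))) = -519204735 / 67712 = -7667.84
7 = 7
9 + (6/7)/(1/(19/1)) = 177/7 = 25.29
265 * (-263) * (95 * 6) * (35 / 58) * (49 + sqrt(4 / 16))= -68825554875 / 58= -1186647497.84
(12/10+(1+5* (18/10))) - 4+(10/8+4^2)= 489/20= 24.45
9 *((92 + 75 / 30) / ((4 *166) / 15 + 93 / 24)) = 102060 / 5777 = 17.67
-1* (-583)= 583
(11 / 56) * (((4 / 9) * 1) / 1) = 11 / 126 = 0.09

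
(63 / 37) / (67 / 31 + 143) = 217 / 18500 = 0.01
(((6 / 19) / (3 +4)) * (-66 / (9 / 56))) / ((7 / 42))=-2112 / 19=-111.16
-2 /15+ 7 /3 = 11 /5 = 2.20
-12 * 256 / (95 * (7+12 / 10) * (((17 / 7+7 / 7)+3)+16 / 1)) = -21504 / 122303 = -0.18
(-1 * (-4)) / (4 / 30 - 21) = -60 / 313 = -0.19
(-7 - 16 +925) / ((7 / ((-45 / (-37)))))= 40590 / 259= 156.72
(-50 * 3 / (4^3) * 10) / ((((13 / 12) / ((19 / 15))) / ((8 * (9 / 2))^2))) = -461700 / 13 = -35515.38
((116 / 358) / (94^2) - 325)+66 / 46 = -5885296657 / 18188906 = -323.57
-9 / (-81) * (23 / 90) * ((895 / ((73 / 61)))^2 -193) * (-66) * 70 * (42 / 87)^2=-689507873424832 / 40335201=-17094444.96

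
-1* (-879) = 879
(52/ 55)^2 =2704/ 3025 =0.89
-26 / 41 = -0.63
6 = 6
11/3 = 3.67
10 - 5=5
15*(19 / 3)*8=760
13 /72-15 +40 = 1813 /72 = 25.18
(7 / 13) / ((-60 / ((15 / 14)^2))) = -15 / 1456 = -0.01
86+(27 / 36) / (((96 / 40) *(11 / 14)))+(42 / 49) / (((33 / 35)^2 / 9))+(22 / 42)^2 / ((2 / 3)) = 95.49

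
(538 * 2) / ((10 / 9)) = 968.40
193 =193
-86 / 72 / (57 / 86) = -1849 / 1026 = -1.80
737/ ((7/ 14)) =1474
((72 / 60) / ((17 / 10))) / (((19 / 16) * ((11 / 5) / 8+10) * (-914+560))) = -1280 / 7832427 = -0.00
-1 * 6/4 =-1.50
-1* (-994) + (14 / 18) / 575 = 5143957 / 5175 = 994.00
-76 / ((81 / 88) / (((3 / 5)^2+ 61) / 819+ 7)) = -74524384 / 127575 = -584.16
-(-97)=97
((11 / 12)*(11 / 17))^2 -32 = -31.65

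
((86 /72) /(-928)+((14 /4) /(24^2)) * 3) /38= 283 /634752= 0.00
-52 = -52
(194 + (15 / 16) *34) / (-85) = -1807 / 680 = -2.66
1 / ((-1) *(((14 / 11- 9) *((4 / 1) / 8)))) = 22 / 85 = 0.26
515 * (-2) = -1030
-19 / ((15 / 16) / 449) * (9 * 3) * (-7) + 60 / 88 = 189183531 / 110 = 1719850.28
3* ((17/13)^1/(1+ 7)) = 51/104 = 0.49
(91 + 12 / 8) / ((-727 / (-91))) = 16835 / 1454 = 11.58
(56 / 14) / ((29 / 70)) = 280 / 29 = 9.66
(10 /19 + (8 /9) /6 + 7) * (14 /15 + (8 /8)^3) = 114173 /7695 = 14.84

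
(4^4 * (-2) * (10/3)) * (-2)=10240/3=3413.33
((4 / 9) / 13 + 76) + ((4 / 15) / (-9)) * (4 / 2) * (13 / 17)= 2267128 / 29835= 75.99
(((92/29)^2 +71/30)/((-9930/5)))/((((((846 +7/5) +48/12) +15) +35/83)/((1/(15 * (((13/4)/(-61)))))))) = 1587913753/175743380242755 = 0.00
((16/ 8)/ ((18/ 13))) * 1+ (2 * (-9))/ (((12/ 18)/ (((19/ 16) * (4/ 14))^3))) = 616271/ 1580544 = 0.39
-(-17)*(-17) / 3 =-289 / 3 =-96.33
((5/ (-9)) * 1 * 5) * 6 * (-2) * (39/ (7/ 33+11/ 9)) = 906.34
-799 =-799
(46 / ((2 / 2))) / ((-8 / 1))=-23 / 4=-5.75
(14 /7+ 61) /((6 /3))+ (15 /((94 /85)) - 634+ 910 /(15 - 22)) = -718.94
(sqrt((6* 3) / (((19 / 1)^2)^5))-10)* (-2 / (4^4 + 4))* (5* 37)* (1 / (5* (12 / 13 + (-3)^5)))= -37 / 3147 + 37* sqrt(2) / 25974278510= -0.01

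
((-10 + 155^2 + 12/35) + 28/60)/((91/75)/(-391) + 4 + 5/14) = 9859690600/1787551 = 5515.75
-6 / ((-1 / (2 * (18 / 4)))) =54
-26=-26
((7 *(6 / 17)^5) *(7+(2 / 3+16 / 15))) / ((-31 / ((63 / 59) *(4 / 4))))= -149742432 / 12984592265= -0.01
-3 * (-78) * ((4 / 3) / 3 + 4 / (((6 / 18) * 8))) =455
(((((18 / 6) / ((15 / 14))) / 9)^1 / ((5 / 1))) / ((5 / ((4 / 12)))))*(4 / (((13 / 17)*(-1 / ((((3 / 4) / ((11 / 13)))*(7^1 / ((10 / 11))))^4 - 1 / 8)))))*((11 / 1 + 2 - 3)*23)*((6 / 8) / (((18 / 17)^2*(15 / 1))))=-4393374326468113 / 9097920000000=-482.90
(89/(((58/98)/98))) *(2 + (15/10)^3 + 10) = 26283747/116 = 226584.03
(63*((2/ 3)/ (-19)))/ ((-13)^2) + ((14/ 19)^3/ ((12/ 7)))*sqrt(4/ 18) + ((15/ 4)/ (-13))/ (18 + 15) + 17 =4802*sqrt(2)/ 61731 + 2398745/ 141284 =17.09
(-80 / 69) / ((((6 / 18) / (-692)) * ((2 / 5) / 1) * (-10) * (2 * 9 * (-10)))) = 692 / 207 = 3.34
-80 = -80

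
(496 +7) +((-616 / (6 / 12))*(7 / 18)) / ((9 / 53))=-187793 / 81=-2318.43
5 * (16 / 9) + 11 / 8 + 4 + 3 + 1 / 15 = 6239 / 360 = 17.33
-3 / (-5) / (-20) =-3 / 100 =-0.03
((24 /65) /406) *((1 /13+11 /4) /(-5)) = -63 /122525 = -0.00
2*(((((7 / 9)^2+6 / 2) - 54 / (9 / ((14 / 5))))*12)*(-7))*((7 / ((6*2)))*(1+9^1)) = 1047424 / 81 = 12931.16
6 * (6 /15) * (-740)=-1776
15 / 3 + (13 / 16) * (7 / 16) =1371 / 256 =5.36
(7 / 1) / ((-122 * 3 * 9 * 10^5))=-7 / 329400000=-0.00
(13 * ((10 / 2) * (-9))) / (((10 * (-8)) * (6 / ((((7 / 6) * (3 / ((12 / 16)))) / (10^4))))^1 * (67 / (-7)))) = -637 / 10720000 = -0.00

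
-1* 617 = -617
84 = 84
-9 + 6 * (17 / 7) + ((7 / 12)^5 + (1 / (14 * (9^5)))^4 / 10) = 5.64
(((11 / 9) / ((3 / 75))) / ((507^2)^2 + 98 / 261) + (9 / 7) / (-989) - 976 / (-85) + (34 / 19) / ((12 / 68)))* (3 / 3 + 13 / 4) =3126686612603036186966 / 34026050034828008745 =91.89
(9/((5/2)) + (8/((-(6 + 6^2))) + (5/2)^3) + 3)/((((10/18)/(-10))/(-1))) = 55527/140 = 396.62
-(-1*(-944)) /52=-236 /13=-18.15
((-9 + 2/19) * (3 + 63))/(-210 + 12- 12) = 1859/665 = 2.80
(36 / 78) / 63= 2 / 273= 0.01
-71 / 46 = -1.54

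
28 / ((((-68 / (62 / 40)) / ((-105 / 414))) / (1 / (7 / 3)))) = 217 / 3128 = 0.07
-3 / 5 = -0.60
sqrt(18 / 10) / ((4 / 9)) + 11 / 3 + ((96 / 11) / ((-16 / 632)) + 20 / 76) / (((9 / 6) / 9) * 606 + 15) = 50705 / 72732 + 27 * sqrt(5) / 20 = 3.72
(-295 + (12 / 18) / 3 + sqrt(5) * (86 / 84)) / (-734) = 2653 / 6606 - 43 * sqrt(5) / 30828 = 0.40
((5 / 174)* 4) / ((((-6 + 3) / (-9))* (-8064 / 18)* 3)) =-5 / 19488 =-0.00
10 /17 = 0.59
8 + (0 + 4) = 12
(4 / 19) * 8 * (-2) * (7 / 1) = -448 / 19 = -23.58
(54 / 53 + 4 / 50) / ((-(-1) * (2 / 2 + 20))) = 208 / 3975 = 0.05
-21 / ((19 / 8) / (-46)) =7728 / 19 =406.74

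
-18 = -18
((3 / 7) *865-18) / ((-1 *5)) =-70.54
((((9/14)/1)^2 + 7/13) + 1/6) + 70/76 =296201/145236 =2.04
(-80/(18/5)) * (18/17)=-400/17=-23.53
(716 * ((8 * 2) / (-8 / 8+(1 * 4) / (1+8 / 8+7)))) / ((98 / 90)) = -927936 / 49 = -18937.47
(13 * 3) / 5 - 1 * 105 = -486 / 5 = -97.20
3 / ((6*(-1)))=-1 / 2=-0.50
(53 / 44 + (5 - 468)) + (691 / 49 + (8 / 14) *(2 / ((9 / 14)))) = -8652547 / 19404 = -445.92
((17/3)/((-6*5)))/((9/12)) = -34/135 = -0.25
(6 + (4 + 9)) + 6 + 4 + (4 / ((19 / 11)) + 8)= 747 / 19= 39.32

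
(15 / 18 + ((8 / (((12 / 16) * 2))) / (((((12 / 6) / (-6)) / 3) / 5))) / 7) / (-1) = 1405 / 42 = 33.45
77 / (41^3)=77 / 68921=0.00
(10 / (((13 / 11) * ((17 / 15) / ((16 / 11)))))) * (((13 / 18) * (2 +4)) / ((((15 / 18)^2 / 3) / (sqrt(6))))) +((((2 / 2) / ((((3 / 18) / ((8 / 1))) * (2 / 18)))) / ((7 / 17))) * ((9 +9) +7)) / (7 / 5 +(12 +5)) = 1923.43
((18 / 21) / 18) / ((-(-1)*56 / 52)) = 13 / 294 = 0.04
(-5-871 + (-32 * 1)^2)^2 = 21904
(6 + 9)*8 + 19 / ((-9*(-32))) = 34579 / 288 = 120.07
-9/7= -1.29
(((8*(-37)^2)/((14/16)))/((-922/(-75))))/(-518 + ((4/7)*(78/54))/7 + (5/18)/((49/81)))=-413985600/210385187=-1.97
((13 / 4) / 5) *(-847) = -11011 / 20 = -550.55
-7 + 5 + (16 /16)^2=-1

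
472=472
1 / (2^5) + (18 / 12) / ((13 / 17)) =1.99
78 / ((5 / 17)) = 1326 / 5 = 265.20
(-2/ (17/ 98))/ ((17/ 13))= -2548/ 289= -8.82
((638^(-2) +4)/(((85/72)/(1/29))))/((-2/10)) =-29307186/50168173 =-0.58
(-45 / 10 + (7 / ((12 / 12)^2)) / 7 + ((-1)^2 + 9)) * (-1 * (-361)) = 4693 / 2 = 2346.50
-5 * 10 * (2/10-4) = 190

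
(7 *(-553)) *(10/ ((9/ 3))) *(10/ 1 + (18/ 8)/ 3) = -832265/ 6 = -138710.83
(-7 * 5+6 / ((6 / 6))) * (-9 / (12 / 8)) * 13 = 2262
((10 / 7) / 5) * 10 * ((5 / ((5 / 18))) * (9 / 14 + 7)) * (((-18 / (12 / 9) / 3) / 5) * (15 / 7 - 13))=1317384 / 343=3840.77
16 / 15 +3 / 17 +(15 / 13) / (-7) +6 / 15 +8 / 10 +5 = 7.28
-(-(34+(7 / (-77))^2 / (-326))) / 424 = 0.08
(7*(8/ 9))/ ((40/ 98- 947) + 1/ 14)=-0.01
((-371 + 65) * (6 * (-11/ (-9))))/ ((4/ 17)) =-9537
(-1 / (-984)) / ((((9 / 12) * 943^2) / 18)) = 0.00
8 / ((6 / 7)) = 28 / 3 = 9.33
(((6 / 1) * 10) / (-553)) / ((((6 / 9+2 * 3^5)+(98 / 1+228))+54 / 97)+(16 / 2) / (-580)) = -1265850 / 9487649017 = -0.00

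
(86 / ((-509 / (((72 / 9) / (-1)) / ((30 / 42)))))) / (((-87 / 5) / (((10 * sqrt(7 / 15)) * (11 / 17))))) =-105952 * sqrt(105) / 2258433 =-0.48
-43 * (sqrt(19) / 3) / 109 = -43 * sqrt(19) / 327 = -0.57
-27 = -27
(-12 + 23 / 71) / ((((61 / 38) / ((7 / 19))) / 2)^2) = -649936 / 264191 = -2.46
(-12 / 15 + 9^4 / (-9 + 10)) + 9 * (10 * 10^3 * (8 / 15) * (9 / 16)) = 167801 / 5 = 33560.20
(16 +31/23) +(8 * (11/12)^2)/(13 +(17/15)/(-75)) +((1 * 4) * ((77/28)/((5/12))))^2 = 1091681537/1527200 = 714.83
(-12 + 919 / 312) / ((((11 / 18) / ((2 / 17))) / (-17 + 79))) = -262725 / 2431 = -108.07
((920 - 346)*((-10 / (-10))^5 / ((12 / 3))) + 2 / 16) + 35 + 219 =3181 / 8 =397.62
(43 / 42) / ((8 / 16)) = 43 / 21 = 2.05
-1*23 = -23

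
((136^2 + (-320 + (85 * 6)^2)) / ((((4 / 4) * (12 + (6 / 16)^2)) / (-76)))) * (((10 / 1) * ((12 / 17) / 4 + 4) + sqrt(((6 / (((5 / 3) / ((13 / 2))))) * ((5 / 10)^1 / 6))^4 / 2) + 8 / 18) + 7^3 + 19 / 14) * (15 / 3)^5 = -1751188085240000000 / 832167-2680632708000 * sqrt(2) / 259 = -2119007995862.81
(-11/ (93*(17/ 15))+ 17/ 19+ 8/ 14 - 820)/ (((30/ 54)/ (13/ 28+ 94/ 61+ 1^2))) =-4428.41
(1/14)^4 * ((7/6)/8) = 1/263424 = 0.00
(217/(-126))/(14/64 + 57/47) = -23312/19377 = -1.20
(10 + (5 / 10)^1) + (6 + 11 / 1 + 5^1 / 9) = 505 / 18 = 28.06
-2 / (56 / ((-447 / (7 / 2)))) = 447 / 98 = 4.56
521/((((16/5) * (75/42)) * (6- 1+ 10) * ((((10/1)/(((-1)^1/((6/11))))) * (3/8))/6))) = -40117/2250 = -17.83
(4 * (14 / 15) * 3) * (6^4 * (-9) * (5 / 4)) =-163296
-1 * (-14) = 14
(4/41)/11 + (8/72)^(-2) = 36535/451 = 81.01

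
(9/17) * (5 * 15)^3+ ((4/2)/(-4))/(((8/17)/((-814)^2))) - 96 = -32691589/68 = -480758.66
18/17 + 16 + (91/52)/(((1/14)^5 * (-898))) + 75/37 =-290614639/282421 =-1029.01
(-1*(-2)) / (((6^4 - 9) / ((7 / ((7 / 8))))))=16 / 1287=0.01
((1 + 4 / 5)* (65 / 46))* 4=234 / 23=10.17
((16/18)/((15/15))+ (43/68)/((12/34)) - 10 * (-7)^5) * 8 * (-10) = -121012330/9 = -13445814.44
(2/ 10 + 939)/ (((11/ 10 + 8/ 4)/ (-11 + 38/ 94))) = -4677216/ 1457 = -3210.17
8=8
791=791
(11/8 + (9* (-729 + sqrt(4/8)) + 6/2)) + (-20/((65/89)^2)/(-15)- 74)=-672091903/101400 + 9* sqrt(2)/2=-6621.76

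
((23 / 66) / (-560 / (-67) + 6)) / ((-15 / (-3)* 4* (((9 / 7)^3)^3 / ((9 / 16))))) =62184908387 / 874599171114240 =0.00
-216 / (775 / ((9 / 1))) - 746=-580094 / 775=-748.51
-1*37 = -37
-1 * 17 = -17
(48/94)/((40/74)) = 222/235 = 0.94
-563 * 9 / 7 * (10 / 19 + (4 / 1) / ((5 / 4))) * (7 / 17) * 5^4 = -224214750 / 323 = -694163.31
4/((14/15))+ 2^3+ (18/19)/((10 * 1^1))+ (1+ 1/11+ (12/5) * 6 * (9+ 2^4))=2731943/7315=373.47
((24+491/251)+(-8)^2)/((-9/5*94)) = -112895/212346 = -0.53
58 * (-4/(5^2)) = -232/25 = -9.28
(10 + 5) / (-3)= -5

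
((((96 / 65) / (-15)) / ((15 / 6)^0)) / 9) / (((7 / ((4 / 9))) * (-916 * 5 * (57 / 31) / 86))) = 85312 / 12026707875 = 0.00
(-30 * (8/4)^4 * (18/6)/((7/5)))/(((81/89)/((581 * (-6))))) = 11819200/3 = 3939733.33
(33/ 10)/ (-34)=-33/ 340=-0.10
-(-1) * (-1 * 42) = -42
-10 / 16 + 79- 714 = -5085 / 8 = -635.62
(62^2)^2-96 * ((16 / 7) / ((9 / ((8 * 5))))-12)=310306768 / 21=14776512.76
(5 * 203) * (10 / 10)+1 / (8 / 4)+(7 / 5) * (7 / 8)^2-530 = 155703 / 320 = 486.57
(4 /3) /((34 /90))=3.53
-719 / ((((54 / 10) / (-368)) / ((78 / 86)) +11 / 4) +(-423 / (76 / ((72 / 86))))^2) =-11479796216720 / 390327624257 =-29.41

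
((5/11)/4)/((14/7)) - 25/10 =-215/88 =-2.44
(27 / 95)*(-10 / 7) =-54 / 133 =-0.41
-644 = -644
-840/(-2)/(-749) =-0.56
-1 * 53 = -53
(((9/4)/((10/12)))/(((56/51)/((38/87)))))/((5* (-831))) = -2907/11246200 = -0.00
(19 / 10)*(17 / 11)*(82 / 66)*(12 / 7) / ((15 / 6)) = 2.50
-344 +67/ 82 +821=39181/ 82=477.82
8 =8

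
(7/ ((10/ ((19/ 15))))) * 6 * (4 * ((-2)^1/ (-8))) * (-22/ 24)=-4.88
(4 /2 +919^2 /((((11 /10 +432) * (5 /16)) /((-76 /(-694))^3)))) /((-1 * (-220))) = 184488305517 /3981065187286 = 0.05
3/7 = 0.43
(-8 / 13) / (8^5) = -1 / 53248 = -0.00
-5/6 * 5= -25/6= -4.17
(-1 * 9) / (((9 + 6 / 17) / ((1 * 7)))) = -357 / 53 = -6.74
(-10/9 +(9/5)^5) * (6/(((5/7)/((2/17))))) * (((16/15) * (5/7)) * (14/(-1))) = -26363008/140625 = -187.47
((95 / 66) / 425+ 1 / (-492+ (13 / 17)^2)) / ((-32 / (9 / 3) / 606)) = -326352513 / 4249208480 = -0.08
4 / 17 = 0.24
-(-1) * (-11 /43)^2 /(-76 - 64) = -121 /258860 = -0.00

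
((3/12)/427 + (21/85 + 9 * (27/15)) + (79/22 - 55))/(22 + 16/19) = -1060821889/693089320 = -1.53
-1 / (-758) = 1 / 758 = 0.00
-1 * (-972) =972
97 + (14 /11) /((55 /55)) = 1081 /11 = 98.27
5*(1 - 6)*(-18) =450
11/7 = 1.57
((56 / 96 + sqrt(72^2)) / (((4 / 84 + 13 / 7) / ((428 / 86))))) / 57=652379 / 196080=3.33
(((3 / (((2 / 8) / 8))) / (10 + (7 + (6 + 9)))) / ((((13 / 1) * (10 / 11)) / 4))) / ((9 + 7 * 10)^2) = 66 / 405665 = 0.00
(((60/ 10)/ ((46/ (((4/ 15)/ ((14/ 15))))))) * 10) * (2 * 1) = 0.75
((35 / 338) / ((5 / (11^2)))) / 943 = 0.00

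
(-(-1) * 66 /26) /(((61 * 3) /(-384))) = -4224 /793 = -5.33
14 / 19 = 0.74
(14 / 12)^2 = 49 / 36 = 1.36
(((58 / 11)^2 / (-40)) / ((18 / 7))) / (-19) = 5887 / 413820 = 0.01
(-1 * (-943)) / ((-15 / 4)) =-3772 / 15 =-251.47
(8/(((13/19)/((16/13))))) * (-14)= -34048/169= -201.47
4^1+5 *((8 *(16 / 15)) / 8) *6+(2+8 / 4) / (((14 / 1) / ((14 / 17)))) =616 / 17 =36.24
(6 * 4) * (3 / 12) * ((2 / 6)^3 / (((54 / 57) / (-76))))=-1444 / 81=-17.83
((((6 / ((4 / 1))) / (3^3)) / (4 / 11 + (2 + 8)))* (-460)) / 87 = -1265 / 44631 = -0.03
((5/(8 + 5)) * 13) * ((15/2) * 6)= 225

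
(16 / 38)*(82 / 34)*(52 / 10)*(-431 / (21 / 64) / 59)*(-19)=235236352 / 105315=2233.65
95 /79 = 1.20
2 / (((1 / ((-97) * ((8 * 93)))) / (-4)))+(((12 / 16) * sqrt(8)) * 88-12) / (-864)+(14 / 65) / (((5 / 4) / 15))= 2701982081 / 4680-11 * sqrt(2) / 72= 577346.38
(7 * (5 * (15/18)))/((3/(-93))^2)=168175/6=28029.17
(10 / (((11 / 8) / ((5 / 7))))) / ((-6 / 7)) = -200 / 33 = -6.06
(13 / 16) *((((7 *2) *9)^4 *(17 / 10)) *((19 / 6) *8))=44097788826 / 5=8819557765.20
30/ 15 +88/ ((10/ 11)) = 494/ 5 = 98.80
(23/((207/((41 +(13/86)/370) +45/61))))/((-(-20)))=81014513/349383600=0.23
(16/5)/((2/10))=16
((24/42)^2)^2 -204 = -489548/2401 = -203.89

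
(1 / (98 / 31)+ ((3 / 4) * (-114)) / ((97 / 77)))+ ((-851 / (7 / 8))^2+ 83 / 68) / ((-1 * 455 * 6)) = -365324277763 / 882346920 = -414.04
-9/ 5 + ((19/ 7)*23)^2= 954404/ 245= 3895.53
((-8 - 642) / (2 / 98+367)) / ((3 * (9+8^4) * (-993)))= 3185 / 21992264928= 0.00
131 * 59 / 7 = 7729 / 7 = 1104.14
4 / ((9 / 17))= 68 / 9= 7.56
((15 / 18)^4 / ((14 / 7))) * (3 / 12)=625 / 10368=0.06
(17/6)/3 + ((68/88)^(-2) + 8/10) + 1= 114943/26010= 4.42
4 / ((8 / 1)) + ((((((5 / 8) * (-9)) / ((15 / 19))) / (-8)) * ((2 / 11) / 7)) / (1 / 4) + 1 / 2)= 673 / 616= 1.09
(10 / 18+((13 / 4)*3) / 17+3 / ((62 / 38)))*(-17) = -56305 / 1116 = -50.45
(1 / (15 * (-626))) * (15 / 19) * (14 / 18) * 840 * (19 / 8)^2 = -4655 / 15024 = -0.31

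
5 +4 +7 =16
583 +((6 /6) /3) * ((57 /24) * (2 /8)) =55987 /96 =583.20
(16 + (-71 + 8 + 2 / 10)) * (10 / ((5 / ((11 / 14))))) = -2574 / 35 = -73.54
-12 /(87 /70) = -280 /29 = -9.66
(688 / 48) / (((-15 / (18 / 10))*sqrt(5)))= -43*sqrt(5) / 125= -0.77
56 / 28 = 2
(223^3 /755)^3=1363778273695777847263 /430368875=3168858978697.70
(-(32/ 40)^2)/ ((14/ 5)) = -8/ 35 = -0.23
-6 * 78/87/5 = -156/145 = -1.08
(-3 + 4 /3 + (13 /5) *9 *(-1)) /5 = -376 /75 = -5.01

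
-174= -174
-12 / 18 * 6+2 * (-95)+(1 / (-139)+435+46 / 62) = 1041635 / 4309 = 241.73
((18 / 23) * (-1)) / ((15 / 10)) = -12 / 23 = -0.52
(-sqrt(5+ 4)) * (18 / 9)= -6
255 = 255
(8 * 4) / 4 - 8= 0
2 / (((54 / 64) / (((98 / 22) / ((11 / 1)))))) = 3136 / 3267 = 0.96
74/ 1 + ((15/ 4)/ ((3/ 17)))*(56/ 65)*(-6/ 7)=758/ 13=58.31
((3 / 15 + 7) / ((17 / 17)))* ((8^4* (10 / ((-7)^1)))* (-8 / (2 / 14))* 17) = 40108032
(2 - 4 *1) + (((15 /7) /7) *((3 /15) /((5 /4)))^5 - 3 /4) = -2.75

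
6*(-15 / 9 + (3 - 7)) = -34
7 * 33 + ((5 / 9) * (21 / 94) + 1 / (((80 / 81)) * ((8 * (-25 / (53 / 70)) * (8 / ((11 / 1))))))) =291986301557 / 1263360000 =231.12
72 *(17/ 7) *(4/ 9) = 77.71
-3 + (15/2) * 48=357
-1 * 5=-5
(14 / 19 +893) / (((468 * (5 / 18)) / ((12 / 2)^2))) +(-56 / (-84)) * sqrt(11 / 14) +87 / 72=sqrt(154) / 21 +7371607 / 29640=249.30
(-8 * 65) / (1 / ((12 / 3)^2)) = -8320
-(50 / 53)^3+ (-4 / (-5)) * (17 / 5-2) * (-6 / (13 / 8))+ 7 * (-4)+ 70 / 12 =-7879502453 / 290310150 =-27.14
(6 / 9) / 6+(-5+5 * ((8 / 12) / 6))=-13 / 3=-4.33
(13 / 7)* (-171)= -2223 / 7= -317.57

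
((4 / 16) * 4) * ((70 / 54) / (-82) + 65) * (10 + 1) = 1582625 / 2214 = 714.83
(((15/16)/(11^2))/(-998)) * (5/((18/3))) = -25/3864256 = -0.00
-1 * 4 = -4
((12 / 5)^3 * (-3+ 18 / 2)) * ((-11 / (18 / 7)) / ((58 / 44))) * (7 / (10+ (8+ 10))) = -243936 / 3625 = -67.29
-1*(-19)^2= -361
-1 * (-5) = 5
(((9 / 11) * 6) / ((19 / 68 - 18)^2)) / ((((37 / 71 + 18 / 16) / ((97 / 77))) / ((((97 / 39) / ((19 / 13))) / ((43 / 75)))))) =78497254656 / 2210559665545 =0.04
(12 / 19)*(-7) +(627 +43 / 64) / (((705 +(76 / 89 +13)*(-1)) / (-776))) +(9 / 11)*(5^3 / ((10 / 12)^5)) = -106276336769 / 233745600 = -454.67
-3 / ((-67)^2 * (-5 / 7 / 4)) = 84 / 22445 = 0.00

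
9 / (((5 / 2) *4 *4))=9 / 40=0.22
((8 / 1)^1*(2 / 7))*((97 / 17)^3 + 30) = 493.18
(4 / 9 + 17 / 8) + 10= 905 / 72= 12.57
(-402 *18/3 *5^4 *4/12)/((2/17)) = -4271250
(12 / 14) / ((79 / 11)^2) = 726 / 43687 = 0.02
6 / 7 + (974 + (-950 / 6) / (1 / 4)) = 7172 / 21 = 341.52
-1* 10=-10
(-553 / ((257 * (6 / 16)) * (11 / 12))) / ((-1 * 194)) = 8848 / 274219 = 0.03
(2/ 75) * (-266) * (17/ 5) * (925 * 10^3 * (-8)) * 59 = 10529627733.33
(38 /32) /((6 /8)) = 19 /12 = 1.58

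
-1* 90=-90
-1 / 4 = -0.25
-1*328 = -328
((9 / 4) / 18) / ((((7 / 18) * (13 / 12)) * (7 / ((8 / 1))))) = 0.34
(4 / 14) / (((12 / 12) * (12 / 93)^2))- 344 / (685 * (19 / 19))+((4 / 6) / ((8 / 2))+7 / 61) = 118916383 / 7019880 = 16.94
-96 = -96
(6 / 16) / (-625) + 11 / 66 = 0.17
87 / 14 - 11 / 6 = 4.38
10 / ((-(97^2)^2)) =-10 / 88529281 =-0.00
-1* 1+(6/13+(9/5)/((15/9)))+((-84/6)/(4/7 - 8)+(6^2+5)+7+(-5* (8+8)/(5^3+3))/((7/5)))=909631/18200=49.98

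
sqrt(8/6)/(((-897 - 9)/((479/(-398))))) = 479 * sqrt(3)/540882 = 0.00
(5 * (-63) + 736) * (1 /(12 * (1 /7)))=2947 /12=245.58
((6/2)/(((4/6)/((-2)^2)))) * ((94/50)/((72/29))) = 13.63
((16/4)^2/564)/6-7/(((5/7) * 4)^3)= -999623/3384000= -0.30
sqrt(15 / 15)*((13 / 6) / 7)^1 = 0.31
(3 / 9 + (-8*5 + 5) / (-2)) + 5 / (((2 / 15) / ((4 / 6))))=257 / 6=42.83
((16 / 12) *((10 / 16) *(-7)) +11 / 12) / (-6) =59 / 72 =0.82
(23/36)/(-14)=-23/504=-0.05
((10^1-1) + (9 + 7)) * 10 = 250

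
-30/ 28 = -15/ 14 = -1.07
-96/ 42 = -2.29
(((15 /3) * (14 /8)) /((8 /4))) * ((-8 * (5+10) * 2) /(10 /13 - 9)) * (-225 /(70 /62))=-2720250 /107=-25422.90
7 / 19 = 0.37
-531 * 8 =-4248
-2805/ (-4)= 2805/ 4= 701.25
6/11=0.55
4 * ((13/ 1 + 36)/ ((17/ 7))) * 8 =10976/ 17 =645.65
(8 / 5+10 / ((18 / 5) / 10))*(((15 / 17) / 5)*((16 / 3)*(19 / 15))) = 401888 / 11475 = 35.02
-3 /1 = -3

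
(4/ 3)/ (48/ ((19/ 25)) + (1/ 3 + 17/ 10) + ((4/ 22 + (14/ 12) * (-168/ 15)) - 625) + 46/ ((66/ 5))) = -0.00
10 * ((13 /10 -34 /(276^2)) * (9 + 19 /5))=3959792 /23805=166.34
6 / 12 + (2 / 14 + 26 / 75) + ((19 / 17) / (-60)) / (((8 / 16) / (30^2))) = -580837 / 17850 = -32.54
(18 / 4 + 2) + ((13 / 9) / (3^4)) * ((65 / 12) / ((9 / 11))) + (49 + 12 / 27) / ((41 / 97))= 123.60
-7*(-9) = 63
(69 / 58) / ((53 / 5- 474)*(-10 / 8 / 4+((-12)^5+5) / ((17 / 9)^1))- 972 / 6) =46920 / 2407597618109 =0.00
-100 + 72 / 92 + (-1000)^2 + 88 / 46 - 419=22988125 / 23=999483.70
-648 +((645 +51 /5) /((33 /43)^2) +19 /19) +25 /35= 1974232 /4235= 466.17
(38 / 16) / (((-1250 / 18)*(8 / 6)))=-513 / 20000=-0.03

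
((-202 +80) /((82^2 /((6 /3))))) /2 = -61 /3362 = -0.02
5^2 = 25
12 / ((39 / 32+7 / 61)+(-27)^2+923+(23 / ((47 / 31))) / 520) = 71560320 / 9859596857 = 0.01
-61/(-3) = 61/3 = 20.33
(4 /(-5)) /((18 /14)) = -28 /45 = -0.62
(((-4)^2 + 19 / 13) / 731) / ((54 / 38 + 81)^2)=81947 / 23304739068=0.00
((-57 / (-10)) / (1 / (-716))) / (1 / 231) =-4713786 / 5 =-942757.20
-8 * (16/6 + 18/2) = -280/3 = -93.33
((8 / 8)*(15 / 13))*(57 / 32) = 855 / 416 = 2.06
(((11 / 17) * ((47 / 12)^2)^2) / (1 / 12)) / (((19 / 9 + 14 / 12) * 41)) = 13.60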